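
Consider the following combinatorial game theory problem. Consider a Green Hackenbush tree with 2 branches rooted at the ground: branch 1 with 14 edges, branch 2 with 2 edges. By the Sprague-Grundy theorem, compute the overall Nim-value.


The tree has 2 branches from the ground vertex.
In Green Hackenbush, the Nim-value of a simple path of length k is k.
Branch 1: length 14, Nim-value = 14
Branch 2: length 2, Nim-value = 2
Total Nim-value = XOR of all branch values:
0 XOR 14 = 14
14 XOR 2 = 12
Nim-value of the tree = 12

12


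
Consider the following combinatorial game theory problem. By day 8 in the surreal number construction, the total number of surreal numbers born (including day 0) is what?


Day 0: {|} = 0 is born. Count = 1.
Day n: the number of surreal numbers born by day n is 2^(n+1) - 1.
By day 0: 2^1 - 1 = 1
By day 1: 2^2 - 1 = 3
By day 2: 2^3 - 1 = 7
By day 3: 2^4 - 1 = 15
By day 4: 2^5 - 1 = 31
By day 5: 2^6 - 1 = 63
By day 6: 2^7 - 1 = 127
By day 7: 2^8 - 1 = 255
By day 8: 2^9 - 1 = 511
By day 8: 511 surreal numbers.

511


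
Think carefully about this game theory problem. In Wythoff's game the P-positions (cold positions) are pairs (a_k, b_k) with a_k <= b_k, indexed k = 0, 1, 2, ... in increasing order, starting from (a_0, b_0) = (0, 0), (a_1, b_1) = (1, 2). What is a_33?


By Wythoff's theorem, a_k = floor(k * phi) and b_k = floor(k * phi^2) = a_k + k, where phi = (1 + sqrt(5))/2 is the golden ratio.
phi = (1 + sqrt(5))/2 = 1.618034
k = 33
k * phi = 33 * 1.618034 = 53.395122
a_33 = floor(k * phi) = 53

53


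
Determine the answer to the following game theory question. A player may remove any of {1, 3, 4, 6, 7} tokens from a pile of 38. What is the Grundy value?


The subtraction set is S = {1, 3, 4, 6, 7}.
G(k) = mex{ G(k - s) : s in S, s <= k }. We compute iteratively: G(0) = 0.
G(1) = mex({0}) = 1
G(2) = mex({1}) = 0
G(3) = mex({0}) = 1
G(4) = mex({0, 1}) = 2
G(5) = mex({0, 1, 2}) = 3
G(6) = mex({0, 1, 3}) = 2
G(7) = mex({0, 1, 2}) = 3
G(8) = mex({0, 1, 2, 3}) = 4
G(9) = mex({0, 1, 2, 3, 4}) = 5
G(10) = mex({1, 2, 3, 5}) = 0
G(11) = mex({0, 2, 3, 4}) = 1
G(12) = mex({1, 2, 3, 4, 5}) = 0
G(13) = mex({0, 2, 3, 5}) = 1
G(14) = mex({0, 1, 3, 4}) = 2
G(15) = mex({0, 1, 2, 4, 5}) = 3
G(16) = mex({0, 1, 3, 5}) = 2
Observe that G(10)..G(16) = 0, 1, 0, 1, 2, 3, 2 repeats G(0)..G(6) = 0, 1, 0, 1, 2, 3, 2.
For k >= max(S) = 7, G(k) is determined by the previous 7 values G(k-7)..G(k-1); a window of 7 consecutive values has recurred shifted by 10, so by induction G(k + 10) = G(k) for all k >= 0: the sequence is periodic from the start with period 10.
One period: G(0..9) = 0, 1, 0, 1, 2, 3, 2, 3, 4, 5.
38 mod 10 = 8, so G(38) = G(8) = 4.

4


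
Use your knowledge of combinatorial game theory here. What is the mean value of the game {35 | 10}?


Game = {35 | 10}, a switch {a | b} with numbers a > b.
Its thermograph has left wall a - t and right wall b + t, which meet at t = (a - b)/2, where both equal (a + b)/2. So the mast (mean value) is at (a + b)/2.
Mean = (35 + (10))/2 = 45/2 = 45/2

45/2


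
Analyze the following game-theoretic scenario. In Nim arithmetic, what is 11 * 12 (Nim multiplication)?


Nim multiplication is bilinear over XOR: (u XOR v) * w = (u*w) XOR (v*w).
So we split each operand into its bit components and XOR the pairwise Nim products.
11 = 1 + 2 + 8 (as XOR of powers of 2).
12 = 4 + 8 (as XOR of powers of 2).
Using the standard Nim-product table on single bits:
  2*2 = 3,   2*4 = 8,   2*8 = 12,
  4*4 = 6,   4*8 = 11,  8*8 = 13,
and  1*x = x (identity), k*l = l*k (commutative).
Pairwise Nim products:
  1 * 4 = 4
  1 * 8 = 8
  2 * 4 = 8
  2 * 8 = 12
  8 * 4 = 11
  8 * 8 = 13
XOR them: 4 XOR 8 XOR 8 XOR 12 XOR 11 XOR 13 = 14.
Result: 11 * 12 = 14 (in Nim).

14


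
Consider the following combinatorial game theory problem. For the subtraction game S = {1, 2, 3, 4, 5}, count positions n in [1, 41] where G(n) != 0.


Subtraction set S = {1, 2, 3, 4, 5}, so G(n) = n mod 6.
G(n) = 0 when n is a multiple of 6.
Multiples of 6 in [1, 41]: 6
N-positions (nonzero Grundy) = 41 - 6 = 35

35


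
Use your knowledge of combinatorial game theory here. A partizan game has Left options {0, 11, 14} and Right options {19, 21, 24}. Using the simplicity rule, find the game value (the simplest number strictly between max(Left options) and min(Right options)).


Left options: {0, 11, 14}, max = 14
Right options: {19, 21, 24}, min = 19
All options are numbers and max(Left) < min(Right), so by the simplicity theorem the value is the simplest (earliest-born) number strictly between 14 and 19.
Integers 15 through 18 all lie strictly between 14 and 19.
Among integers, the simplest (lowest birthday = smallest |n|; 0 is born on day 0, +-n on day n) is 15.
No non-integer in the interval can be simpler: if x is a non-integer in the interval, then floor(x) or ceil(x) also lies in the interval (the interval contains an integer), and both are proper prefixes of x's sign expansion, i.e. born earlier. So the game value is 15.
Game value = 15

15


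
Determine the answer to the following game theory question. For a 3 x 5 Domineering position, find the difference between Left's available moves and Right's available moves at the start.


Board is 3 x 5 (rows x cols).
Left (vertical) placements: (rows-1) * cols = 2 * 5 = 10
Right (horizontal) placements: rows * (cols-1) = 3 * 4 = 12
Advantage = Left - Right = 10 - 12 = -2

-2


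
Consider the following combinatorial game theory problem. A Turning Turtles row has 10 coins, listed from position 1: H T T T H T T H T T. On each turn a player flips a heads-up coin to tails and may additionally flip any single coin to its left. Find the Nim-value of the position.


Coins: H T T T H T T H T T
Key fact: a single head at position k behaves exactly like a Nim heap of size k (turning it to T and optionally flipping a coin at j < k corresponds to moving the heap from k to j, or to 0), and heads combine as a disjunctive sum (two heads at the same place would cancel, matching j XOR j = 0). So the Nim-value is the XOR of the 1-indexed positions of the heads.
Face-up positions (1-indexed): [1, 5, 8]
XOR 0 with 1: 0 XOR 1 = 1
XOR 1 with 5: 1 XOR 5 = 4
XOR 4 with 8: 4 XOR 8 = 12
Nim-value = 12

12


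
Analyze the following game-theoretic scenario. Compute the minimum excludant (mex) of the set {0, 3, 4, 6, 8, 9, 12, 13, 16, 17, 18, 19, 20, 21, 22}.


Set = {0, 3, 4, 6, 8, 9, 12, 13, 16, 17, 18, 19, 20, 21, 22}
0 is in the set.
1 is NOT in the set. This is the mex.
mex = 1

1


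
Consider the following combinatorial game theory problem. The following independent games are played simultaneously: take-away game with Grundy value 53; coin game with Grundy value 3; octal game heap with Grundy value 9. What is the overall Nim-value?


By the Sprague-Grundy theorem, the Grundy value of a sum of games is the XOR of individual Grundy values.
take-away game: Grundy value = 53. Running XOR: 0 XOR 53 = 53
coin game: Grundy value = 3. Running XOR: 53 XOR 3 = 54
octal game heap: Grundy value = 9. Running XOR: 54 XOR 9 = 63
The combined Grundy value is 63.

63


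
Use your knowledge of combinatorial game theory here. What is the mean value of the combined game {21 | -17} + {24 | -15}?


G1 = {21 | -17}, G2 = {24 | -15}
Each is a switch {a | b} with numbers a > b; its mean value is (a + b)/2, and mean value is additive over game sums: m(G1 + G2) = m(G1) + m(G2).
Mean of G1 = (21 + (-17))/2 = 4/2 = 2
Mean of G2 = (24 + (-15))/2 = 9/2 = 9/2
Mean of G1 + G2 = 2 + 9/2 = 13/2

13/2


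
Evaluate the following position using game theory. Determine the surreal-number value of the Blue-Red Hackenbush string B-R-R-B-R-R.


Edges (from ground): B-R-R-B-R-R
By Berlekamp's sign-expansion rule, a Blue-Red Hackenbush stalk has the value of the surreal number whose sign sequence is the edge sequence with B -> + and R -> -.
Sign sequence: +--+--
Trace the sign expansion in the surreal number tree, starting from 0:
Edge 1: B (sign +) -> bounds (0, +inf), value = 1
Edge 2: R (sign -) -> bounds (0, 1), value = 1/2
Edge 3: R (sign -) -> bounds (0, 1/2), value = 1/4
Edge 4: B (sign +) -> bounds (1/4, 1/2), value = 3/8
Edge 5: R (sign -) -> bounds (1/4, 3/8), value = 5/16
Edge 6: R (sign -) -> bounds (1/4, 5/16), value = 9/32
Game value = 9/32

9/32


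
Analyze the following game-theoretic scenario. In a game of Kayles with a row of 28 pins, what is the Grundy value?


Kayles: a move removes 1 or 2 adjacent pins from a contiguous row.
Removing pins from a row of k leaves two independent rows (a, b) with a + b = k - 1 (one pin) or a + b = k - 2 (two pins); an end removal gives a = 0.
By Sprague-Grundy, G(k) = mex{ G(a) XOR G(b) } over all these splits. G(0) = 0.
G(1): splits (0,0):0^0=0 -> mex({0}) = 1
G(2): splits (0,1):0^1=1 (0,0):0^0=0 -> mex({0, 1}) = 2
G(3): splits (0,2):0^2=2 (1,1):1^1=0 (0,1):0^1=1 -> mex({0, 1, 2}) = 3
G(4): splits (0,3):0^3=3 (1,2):1^2=3 (0,2):0^2=2 (1,1):1^1=0 -> mex({0, 2, 3}) = 1
G(5): splits (0,4):0^1=1 (1,3):1^3=2 (2,2):2^2=0 (0,3):0^3=3 (1,2):1^2=3 -> mex({0, 1, 2, 3}) = 4
G(6) = mex({0, 1, 2, 4}) = 3
G(7) = mex({0, 1, 3, 4, 5}) = 2
G(8) = mex({0, 2, 3, 5, 6}) = 1
G(9) = mex({0, 1, 2, 3, 6, 7}) = 4
G(10) = mex({0, 1, 3, 4, 5, 7}) = 2
G(11) = mex({0, 1, 2, 3, 4, 5}) = 6
G(12) = mex({0, 1, 2, 3, 5, 6, 7}) = 4
G(13) = mex({0, 2, 3, 4, 6, 7}) = 1
G(14) = mex({0, 1, 4, 5, 6, 7}) = 2
G(15) = mex({0, 1, 2, 3, 4, 5, 6}) = 7
G(16) = mex({0, 2, 3, 5, 6, 7}) = 1
G(17) = mex({0, 1, 2, 3, 5, 6, 7}) = 4
G(18) = mex({0, 1, 2, 4, 5, 6}) = 3
G(19) = mex({0, 1, 3, 4, 5, 7}) = 2
G(20) = mex({0, 2, 3, 4, 5, 6, 7}) = 1
G(21) = mex({0, 1, 2, 3, 5, 6, 7}) = 4
G(22) = mex({0, 1, 2, 3, 4, 5, 7}) = 6
G(23) = mex({0, 1, 2, 3, 4, 5, 6}) = 7
G(24) = mex({0, 1, 2, 3, 5, 6, 7}) = 4
G(25) = mex({0, 2, 3, 4, 6, 7}) = 1
G(26) = mex({0, 1, 3, 4, 5, 6, 7}) = 2
G(27) = mex({0, 1, 2, 3, 4, 5, 6, 7}) = 8
G(28) = mex({0, 1, 2, 3, 4, 6, 7, 8}) = 5
Therefore G(28) = 5.

5


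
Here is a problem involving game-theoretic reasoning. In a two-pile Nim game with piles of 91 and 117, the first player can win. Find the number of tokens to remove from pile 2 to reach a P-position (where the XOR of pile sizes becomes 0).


Piles: 91 and 117
Current XOR: 91 XOR 117 = 46 (non-zero, so this is an N-position).
To make the XOR zero, we need to find a move that balances the piles.
For pile 2 (size 117): target = 117 XOR 46 = 91
We reduce pile 2 from 117 to 91.
Tokens removed: 117 - 91 = 26
Verification: 91 XOR 91 = 0

26


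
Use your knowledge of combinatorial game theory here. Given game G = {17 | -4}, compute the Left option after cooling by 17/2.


Original game: {17 | -4} (a switch {a | b} with a > b).
Cooling by t (for t below the temperature (a - b)/2 = 21/2) taxes each move by t: {a | b} cooled by t is {a - t | b + t}.
Cooling amount: t = 17/2
Cooled Left option: 17 - 17/2 = 17/2
Cooled Right option: -4 + 17/2 = 9/2
Cooled game: {17/2 | 9/2}
Left option = 17/2

17/2


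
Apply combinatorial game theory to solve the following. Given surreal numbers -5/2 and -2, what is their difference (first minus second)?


x = -5/2, y = -2
Converting to common denominator: 2
x = -5/2, y = -4/2
x - y = -5/2 - -2 = -1/2

-1/2


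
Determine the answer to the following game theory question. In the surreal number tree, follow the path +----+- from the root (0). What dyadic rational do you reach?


Sign expansion: +----+-
Rule: track bounds (lo, hi), initially (-inf, +inf). On '+', the current value becomes lo and we move to the simplest number in (value, hi): value + 1 if hi = +inf, otherwise the midpoint (value + hi)/2. On '-', the current value becomes hi and we move to value - 1 if lo = -inf, otherwise the midpoint (lo + value)/2.
Start at 0.
Step 1: sign = +, move right. Bounds: (0, +inf). Value = 1
Step 2: sign = -, move left. Bounds: (0, 1). Value = 1/2
Step 3: sign = -, move left. Bounds: (0, 1/2). Value = 1/4
Step 4: sign = -, move left. Bounds: (0, 1/4). Value = 1/8
Step 5: sign = -, move left. Bounds: (0, 1/8). Value = 1/16
Step 6: sign = +, move right. Bounds: (1/16, 1/8). Value = 3/32
Step 7: sign = -, move left. Bounds: (1/16, 3/32). Value = 5/64
The surreal number with sign expansion +----+- is 5/64.

5/64


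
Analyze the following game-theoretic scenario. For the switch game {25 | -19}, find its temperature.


The game is {25 | -19}, a switch {a | b} with numbers a > b.
Cooling {a | b} by t gives {a - t | b + t}, which stops being hot when a - t = b + t, i.e. at t = (a - b)/2. So the temperature of a switch is (a - b)/2.
Temperature = (Left option - Right option) / 2
= (25 - (-19)) / 2
= 44 / 2
= 22

22


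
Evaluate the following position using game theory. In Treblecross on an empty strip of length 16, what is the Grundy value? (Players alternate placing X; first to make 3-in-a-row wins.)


Treblecross: place X on empty cells; 3-in-a-row wins.
Playing within two cells of an existing X lets the opponent win at once, so sensible play treats the cells i-2..i+2 around each X as dead. The player left with no safe cell loses, so this is a normal-play take-away game on strips of safe cells.
Placing X at cell i (0-indexed) of a strip of k safe cells leaves independent strips of sizes max(0, i-2) and max(0, k-i-3). Hence G(k) = mex{ G(max(0,i-2)) XOR G(max(0,k-i-3)) : 0 <= i < k }, with G(0) = 0.
G(1): splits (0,0):0^0=0 -> mex({0}) = 1
G(2): splits (0,0):0^0=0 -> mex({0}) = 1
G(3): splits (0,0):0^0=0 -> mex({0}) = 1
G(4): splits (0,1):0^1=1 (0,0):0^0=0 -> mex({0, 1}) = 2
G(5): splits (0,2):0^1=1 (0,1):0^1=1 (0,0):0^0=0 -> mex({0, 1}) = 2
G(6) = mex({1}) = 0
G(7) = mex({0, 1, 2}) = 3
G(8) = mex({0, 1, 2}) = 3
G(9) = mex({0, 2}) = 1
G(10) = mex({0, 2, 3}) = 1
G(11) = mex({0, 3}) = 1
G(12) = mex({1, 3}) = 0
G(13) = mex({0, 1, 2, 3}) = 4
G(14) = mex({0, 1, 2}) = 3
G(15) = mex({0, 1, 2}) = 3
G(16) = mex({0, 1, 2, 4}) = 3
Therefore G(16) = 3.

3


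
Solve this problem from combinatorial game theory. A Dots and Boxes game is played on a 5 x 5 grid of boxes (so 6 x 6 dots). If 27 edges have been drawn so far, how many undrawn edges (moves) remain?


Grid: 5 x 5 boxes, i.e. 6 rows and 6 columns of dots.
Horizontal edges: (rows + 1) * cols = 6 * 5 = 30
Vertical edges: rows * (cols + 1) = 5 * 6 = 30
Total edges: 30 + 30 = 60
Edges drawn: 27
Remaining: 60 - 27 = 33

33


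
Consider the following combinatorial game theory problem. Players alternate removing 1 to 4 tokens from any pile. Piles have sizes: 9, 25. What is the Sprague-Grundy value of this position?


Subtraction set: {1, 2, 3, 4}
For this subtraction set, G(n) = n mod 5 (period = max + 1 = 5).
Pile 1 (size 9): G(9) = 9 mod 5 = 4
Pile 2 (size 25): G(25) = 25 mod 5 = 0
Total Grundy value = XOR of all: 4 XOR 0 = 4

4


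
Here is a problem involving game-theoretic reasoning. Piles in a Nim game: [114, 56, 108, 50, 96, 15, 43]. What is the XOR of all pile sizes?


We need the XOR (exclusive or) of all pile sizes.
After XOR-ing pile 1 (size 114): 0 XOR 114 = 114
After XOR-ing pile 2 (size 56): 114 XOR 56 = 74
After XOR-ing pile 3 (size 108): 74 XOR 108 = 38
After XOR-ing pile 4 (size 50): 38 XOR 50 = 20
After XOR-ing pile 5 (size 96): 20 XOR 96 = 116
After XOR-ing pile 6 (size 15): 116 XOR 15 = 123
After XOR-ing pile 7 (size 43): 123 XOR 43 = 80
The Nim-value of this position is 80.

80


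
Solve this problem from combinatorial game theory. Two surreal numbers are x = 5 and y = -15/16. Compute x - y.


x = 5, y = -15/16
Converting to common denominator: 16
x = 80/16, y = -15/16
x - y = 5 - -15/16 = 95/16

95/16


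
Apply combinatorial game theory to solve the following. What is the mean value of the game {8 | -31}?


Game = {8 | -31}, a switch {a | b} with numbers a > b.
Its thermograph has left wall a - t and right wall b + t, which meet at t = (a - b)/2, where both equal (a + b)/2. So the mast (mean value) is at (a + b)/2.
Mean = (8 + (-31))/2 = -23/2 = -23/2

-23/2


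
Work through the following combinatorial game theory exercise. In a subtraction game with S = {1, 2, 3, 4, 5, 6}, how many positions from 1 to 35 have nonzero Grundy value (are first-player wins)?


Subtraction set S = {1, 2, 3, 4, 5, 6}, so G(n) = n mod 7.
G(n) = 0 when n is a multiple of 7.
Multiples of 7 in [1, 35]: 5
N-positions (nonzero Grundy) = 35 - 5 = 30

30


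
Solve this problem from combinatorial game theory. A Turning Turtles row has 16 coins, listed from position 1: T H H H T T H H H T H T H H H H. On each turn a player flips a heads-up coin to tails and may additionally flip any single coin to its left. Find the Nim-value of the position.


Coins: T H H H T T H H H T H T H H H H
Key fact: a single head at position k behaves exactly like a Nim heap of size k (turning it to T and optionally flipping a coin at j < k corresponds to moving the heap from k to j, or to 0), and heads combine as a disjunctive sum (two heads at the same place would cancel, matching j XOR j = 0). So the Nim-value is the XOR of the 1-indexed positions of the heads.
Face-up positions (1-indexed): [2, 3, 4, 7, 8, 9, 11, 13, 14, 15, 16]
XOR 0 with 2: 0 XOR 2 = 2
XOR 2 with 3: 2 XOR 3 = 1
XOR 1 with 4: 1 XOR 4 = 5
XOR 5 with 7: 5 XOR 7 = 2
XOR 2 with 8: 2 XOR 8 = 10
XOR 10 with 9: 10 XOR 9 = 3
XOR 3 with 11: 3 XOR 11 = 8
XOR 8 with 13: 8 XOR 13 = 5
XOR 5 with 14: 5 XOR 14 = 11
XOR 11 with 15: 11 XOR 15 = 4
XOR 4 with 16: 4 XOR 16 = 20
Nim-value = 20

20


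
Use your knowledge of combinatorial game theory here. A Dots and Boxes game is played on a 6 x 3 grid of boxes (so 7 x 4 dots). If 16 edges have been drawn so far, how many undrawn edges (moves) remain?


Grid: 6 x 3 boxes, i.e. 7 rows and 4 columns of dots.
Horizontal edges: (rows + 1) * cols = 7 * 3 = 21
Vertical edges: rows * (cols + 1) = 6 * 4 = 24
Total edges: 21 + 24 = 45
Edges drawn: 16
Remaining: 45 - 16 = 29

29


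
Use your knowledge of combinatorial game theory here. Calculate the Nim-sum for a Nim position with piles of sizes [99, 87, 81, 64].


We need the XOR (exclusive or) of all pile sizes.
After XOR-ing pile 1 (size 99): 0 XOR 99 = 99
After XOR-ing pile 2 (size 87): 99 XOR 87 = 52
After XOR-ing pile 3 (size 81): 52 XOR 81 = 101
After XOR-ing pile 4 (size 64): 101 XOR 64 = 37
The Nim-value of this position is 37.

37


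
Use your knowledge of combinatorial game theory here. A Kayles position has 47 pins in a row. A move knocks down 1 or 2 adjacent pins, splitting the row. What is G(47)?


Kayles: a move removes 1 or 2 adjacent pins from a contiguous row.
Removing pins from a row of k leaves two independent rows (a, b) with a + b = k - 1 (one pin) or a + b = k - 2 (two pins); an end removal gives a = 0.
By Sprague-Grundy, G(k) = mex{ G(a) XOR G(b) } over all these splits. G(0) = 0.
G(1): splits (0,0):0^0=0 -> mex({0}) = 1
G(2): splits (0,1):0^1=1 (0,0):0^0=0 -> mex({0, 1}) = 2
G(3): splits (0,2):0^2=2 (1,1):1^1=0 (0,1):0^1=1 -> mex({0, 1, 2}) = 3
G(4): splits (0,3):0^3=3 (1,2):1^2=3 (0,2):0^2=2 (1,1):1^1=0 -> mex({0, 2, 3}) = 1
G(5): splits (0,4):0^1=1 (1,3):1^3=2 (2,2):2^2=0 (0,3):0^3=3 (1,2):1^2=3 -> mex({0, 1, 2, 3}) = 4
G(6) = mex({0, 1, 2, 4}) = 3
G(7) = mex({0, 1, 3, 4, 5}) = 2
G(8) = mex({0, 2, 3, 5, 6}) = 1
G(9) = mex({0, 1, 2, 3, 6, 7}) = 4
G(10) = mex({0, 1, 3, 4, 5, 7}) = 2
G(11) = mex({0, 1, 2, 3, 4, 5}) = 6
G(12) = mex({0, 1, 2, 3, 5, 6, 7}) = 4
G(13) = mex({0, 2, 3, 4, 6, 7}) = 1
G(14) = mex({0, 1, 4, 5, 6, 7}) = 2
G(15) = mex({0, 1, 2, 3, 4, 5, 6}) = 7
G(16) = mex({0, 2, 3, 5, 6, 7}) = 1
G(17) = mex({0, 1, 2, 3, 5, 6, 7}) = 4
G(18) = mex({0, 1, 2, 4, 5, 6}) = 3
G(19) = mex({0, 1, 3, 4, 5, 7}) = 2
G(20) = mex({0, 2, 3, 4, 5, 6, 7}) = 1
G(21) = mex({0, 1, 2, 3, 5, 6, 7}) = 4
G(22) = mex({0, 1, 2, 3, 4, 5, 7}) = 6
G(23) = mex({0, 1, 2, 3, 4, 5, 6}) = 7
G(24) = mex({0, 1, 2, 3, 5, 6, 7}) = 4
G(25) = mex({0, 2, 3, 4, 6, 7}) = 1
G(26) = mex({0, 1, 3, 4, 5, 6, 7}) = 2
G(27) = mex({0, 1, 2, 3, 4, 5, 6, 7}) = 8
G(28) = mex({0, 1, 2, 3, 4, 6, 7, 8}) = 5
G(29) = mex({0, 1, 2, 3, 5, 6, 7, 8, 9}) = 4
G(30) = mex({0, 1, 2, 3, 4, 5, 6, 9, 10}) = 7
G(31) = mex({0, 1, 3, 4, 5, 7, 10, 11}) = 2
G(32) = mex({0, 2, 3, 4, 5, 6, 7, 9, 11}) = 1
G(33) = mex({0, 1, 2, 3, 4, 5, 6, 7, 9, 12}) = 8
G(34) = mex({0, 1, 2, 3, 4, 5, 7, 8, 11, 12}) = 6
G(35) = mex({0, 1, 2, 3, 4, 5, 6, 8, 9, 10, 11}) = 7
G(36) = mex({0, 1, 2, 3, 5, 6, 7, 9, 10}) = 4
G(37) = mex({0, 2, 3, 4, 6, 7, 9, 10, 11, 12}) = 1
G(38) = mex({0, 1, 3, 4, 5, 6, 7, 9, 10, 11, 12}) = 2
G(39) = mex({0, 1, 2, 4, 5, 6, 7, 9, 10, 12, 14}) = 3
G(40) = mex({0, 2, 3, 4, 6, 7, 11, 12, 14}) = 1
G(41) = mex({0, 1, 2, 3, 5, 6, 7, 9, 10, 11, 12}) = 4
G(42) = mex({0, 1, 2, 3, 4, 5, 6, 9, 10}) = 7
G(43) = mex({0, 1, 3, 4, 5, 7, 9, 10, 12, 15}) = 2
G(44) = mex({0, 2, 3, 4, 5, 6, 7, 9, 10, 12, 15}) = 1
G(45) = mex({0, 1, 2, 3, 4, 5, 6, 7, 9, 10, 12, 14}) = 8
G(46) = mex({0, 1, 3, 4, 5, 7, 8, 11, 12, 14}) = 2
G(47) = mex({0, 1, 2, 3, 4, 5, 6, 8, 9, 10, 11, 12}) = 7
Therefore G(47) = 7.

7


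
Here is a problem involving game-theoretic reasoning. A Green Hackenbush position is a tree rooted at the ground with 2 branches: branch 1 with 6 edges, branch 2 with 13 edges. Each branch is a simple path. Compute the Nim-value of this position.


The tree has 2 branches from the ground vertex.
In Green Hackenbush, the Nim-value of a simple path of length k is k.
Branch 1: length 6, Nim-value = 6
Branch 2: length 13, Nim-value = 13
Total Nim-value = XOR of all branch values:
0 XOR 6 = 6
6 XOR 13 = 11
Nim-value of the tree = 11

11


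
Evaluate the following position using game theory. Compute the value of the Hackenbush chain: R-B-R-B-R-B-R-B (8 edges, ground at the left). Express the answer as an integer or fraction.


Edges (from ground): R-B-R-B-R-B-R-B
By Berlekamp's sign-expansion rule, a Blue-Red Hackenbush stalk has the value of the surreal number whose sign sequence is the edge sequence with B -> + and R -> -.
Sign sequence: -+-+-+-+
Trace the sign expansion in the surreal number tree, starting from 0:
Edge 1: R (sign -) -> bounds (-inf, 0), value = -1
Edge 2: B (sign +) -> bounds (-1, 0), value = -1/2
Edge 3: R (sign -) -> bounds (-1, -1/2), value = -3/4
Edge 4: B (sign +) -> bounds (-3/4, -1/2), value = -5/8
Edge 5: R (sign -) -> bounds (-3/4, -5/8), value = -11/16
Edge 6: B (sign +) -> bounds (-11/16, -5/8), value = -21/32
Edge 7: R (sign -) -> bounds (-11/16, -21/32), value = -43/64
Edge 8: B (sign +) -> bounds (-43/64, -21/32), value = -85/128
Game value = -85/128

-85/128


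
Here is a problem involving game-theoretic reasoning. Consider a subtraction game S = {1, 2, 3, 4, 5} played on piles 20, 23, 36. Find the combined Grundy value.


Subtraction set: {1, 2, 3, 4, 5}
For this subtraction set, G(n) = n mod 6 (period = max + 1 = 6).
Pile 1 (size 20): G(20) = 20 mod 6 = 2
Pile 2 (size 23): G(23) = 23 mod 6 = 5
Pile 3 (size 36): G(36) = 36 mod 6 = 0
Total Grundy value = XOR of all: 2 XOR 5 XOR 0 = 7

7


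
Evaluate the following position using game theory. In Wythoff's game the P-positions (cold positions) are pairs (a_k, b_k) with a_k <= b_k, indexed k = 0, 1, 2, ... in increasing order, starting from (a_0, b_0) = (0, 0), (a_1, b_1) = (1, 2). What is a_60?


By Wythoff's theorem, a_k = floor(k * phi) and b_k = floor(k * phi^2) = a_k + k, where phi = (1 + sqrt(5))/2 is the golden ratio.
phi = (1 + sqrt(5))/2 = 1.618034
k = 60
k * phi = 60 * 1.618034 = 97.082039
a_60 = floor(k * phi) = 97

97


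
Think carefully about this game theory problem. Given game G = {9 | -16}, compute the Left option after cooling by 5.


Original game: {9 | -16} (a switch {a | b} with a > b).
Cooling by t (for t below the temperature (a - b)/2 = 25/2) taxes each move by t: {a | b} cooled by t is {a - t | b + t}.
Cooling amount: t = 5
Cooled Left option: 9 - 5 = 4
Cooled Right option: -16 + 5 = -11
Cooled game: {4 | -11}
Left option = 4

4


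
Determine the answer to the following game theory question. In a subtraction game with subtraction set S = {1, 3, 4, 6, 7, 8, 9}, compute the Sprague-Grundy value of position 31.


The subtraction set is S = {1, 3, 4, 6, 7, 8, 9}.
G(k) = mex{ G(k - s) : s in S, s <= k }. We compute iteratively: G(0) = 0.
G(1) = mex({0}) = 1
G(2) = mex({1}) = 0
G(3) = mex({0}) = 1
G(4) = mex({0, 1}) = 2
G(5) = mex({0, 1, 2}) = 3
G(6) = mex({0, 1, 3}) = 2
G(7) = mex({0, 1, 2}) = 3
G(8) = mex({0, 1, 2, 3}) = 4
G(9) = mex({0, 1, 2, 3, 4}) = 5
G(10) = mex({0, 1, 2, 3, 5}) = 4
G(11) = mex({0, 1, 2, 3, 4}) = 5
G(12) = mex({1, 2, 3, 4, 5}) = 0
G(13) = mex({0, 2, 3, 4, 5}) = 1
G(14) = mex({1, 2, 3, 4, 5}) = 0
G(15) = mex({0, 2, 3, 4, 5}) = 1
G(16) = mex({0, 1, 3, 4, 5}) = 2
G(17) = mex({0, 1, 2, 4, 5}) = 3
G(18) = mex({0, 1, 3, 4, 5}) = 2
G(19) = mex({0, 1, 2, 4, 5}) = 3
G(20) = mex({0, 1, 2, 3, 5}) = 4
Observe that G(12)..G(20) = 0, 1, 0, 1, 2, 3, 2, 3, 4 repeats G(0)..G(8) = 0, 1, 0, 1, 2, 3, 2, 3, 4.
For k >= max(S) = 9, G(k) is determined by the previous 9 values G(k-9)..G(k-1); a window of 9 consecutive values has recurred shifted by 12, so by induction G(k + 12) = G(k) for all k >= 0: the sequence is periodic from the start with period 12.
One period: G(0..11) = 0, 1, 0, 1, 2, 3, 2, 3, 4, 5, 4, 5.
31 mod 12 = 7, so G(31) = G(7) = 3.

3


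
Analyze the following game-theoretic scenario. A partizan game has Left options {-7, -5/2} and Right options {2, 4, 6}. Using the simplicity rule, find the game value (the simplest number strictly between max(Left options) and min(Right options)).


Left options: {-7, -5/2}, max = -5/2
Right options: {2, 4, 6}, min = 2
All options are numbers and max(Left) < min(Right), so by the simplicity theorem the value is the simplest (earliest-born) number strictly between -5/2 and 2.
Integers -2 through 1 all lie strictly between -5/2 and 2.
Among integers, the simplest (lowest birthday = smallest |n|; 0 is born on day 0, +-n on day n) is 0.
No non-integer in the interval can be simpler: if x is a non-integer in the interval, then floor(x) or ceil(x) also lies in the interval (the interval contains an integer), and both are proper prefixes of x's sign expansion, i.e. born earlier. So the game value is 0.
Game value = 0

0


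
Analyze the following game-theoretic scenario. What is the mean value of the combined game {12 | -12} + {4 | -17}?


G1 = {12 | -12}, G2 = {4 | -17}
Each is a switch {a | b} with numbers a > b; its mean value is (a + b)/2, and mean value is additive over game sums: m(G1 + G2) = m(G1) + m(G2).
Mean of G1 = (12 + (-12))/2 = 0/2 = 0
Mean of G2 = (4 + (-17))/2 = -13/2 = -13/2
Mean of G1 + G2 = 0 + -13/2 = -13/2

-13/2


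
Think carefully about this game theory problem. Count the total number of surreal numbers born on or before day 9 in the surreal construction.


Day 0: {|} = 0 is born. Count = 1.
Day n: the number of surreal numbers born by day n is 2^(n+1) - 1.
By day 0: 2^1 - 1 = 1
By day 1: 2^2 - 1 = 3
By day 2: 2^3 - 1 = 7
By day 3: 2^4 - 1 = 15
By day 4: 2^5 - 1 = 31
By day 5: 2^6 - 1 = 63
By day 6: 2^7 - 1 = 127
By day 7: 2^8 - 1 = 255
By day 8: 2^9 - 1 = 511
By day 9: 2^10 - 1 = 1023
By day 9: 1023 surreal numbers.

1023


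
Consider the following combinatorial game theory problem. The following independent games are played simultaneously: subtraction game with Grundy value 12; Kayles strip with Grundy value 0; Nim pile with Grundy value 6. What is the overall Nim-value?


By the Sprague-Grundy theorem, the Grundy value of a sum of games is the XOR of individual Grundy values.
subtraction game: Grundy value = 12. Running XOR: 0 XOR 12 = 12
Kayles strip: Grundy value = 0. Running XOR: 12 XOR 0 = 12
Nim pile: Grundy value = 6. Running XOR: 12 XOR 6 = 10
The combined Grundy value is 10.

10


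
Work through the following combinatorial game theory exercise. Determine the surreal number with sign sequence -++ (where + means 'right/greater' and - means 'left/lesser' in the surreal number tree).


Sign expansion: -++
Rule: track bounds (lo, hi), initially (-inf, +inf). On '+', the current value becomes lo and we move to the simplest number in (value, hi): value + 1 if hi = +inf, otherwise the midpoint (value + hi)/2. On '-', the current value becomes hi and we move to value - 1 if lo = -inf, otherwise the midpoint (lo + value)/2.
Start at 0.
Step 1: sign = -, move left. Bounds: (-inf, 0). Value = -1
Step 2: sign = +, move right. Bounds: (-1, 0). Value = -1/2
Step 3: sign = +, move right. Bounds: (-1/2, 0). Value = -1/4
The surreal number with sign expansion -++ is -1/4.

-1/4


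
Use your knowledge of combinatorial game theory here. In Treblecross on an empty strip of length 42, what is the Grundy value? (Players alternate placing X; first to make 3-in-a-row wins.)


Treblecross: place X on empty cells; 3-in-a-row wins.
Playing within two cells of an existing X lets the opponent win at once, so sensible play treats the cells i-2..i+2 around each X as dead. The player left with no safe cell loses, so this is a normal-play take-away game on strips of safe cells.
Placing X at cell i (0-indexed) of a strip of k safe cells leaves independent strips of sizes max(0, i-2) and max(0, k-i-3). Hence G(k) = mex{ G(max(0,i-2)) XOR G(max(0,k-i-3)) : 0 <= i < k }, with G(0) = 0.
G(1): splits (0,0):0^0=0 -> mex({0}) = 1
G(2): splits (0,0):0^0=0 -> mex({0}) = 1
G(3): splits (0,0):0^0=0 -> mex({0}) = 1
G(4): splits (0,1):0^1=1 (0,0):0^0=0 -> mex({0, 1}) = 2
G(5): splits (0,2):0^1=1 (0,1):0^1=1 (0,0):0^0=0 -> mex({0, 1}) = 2
G(6) = mex({1}) = 0
G(7) = mex({0, 1, 2}) = 3
G(8) = mex({0, 1, 2}) = 3
G(9) = mex({0, 2}) = 1
G(10) = mex({0, 2, 3}) = 1
G(11) = mex({0, 3}) = 1
G(12) = mex({1, 3}) = 0
G(13) = mex({0, 1, 2, 3}) = 4
G(14) = mex({0, 1, 2}) = 3
G(15) = mex({0, 1, 2}) = 3
G(16) = mex({0, 1, 2, 4}) = 3
G(17) = mex({0, 1, 3, 4}) = 2
G(18) = mex({0, 1, 3, 4}) = 2
G(19) = mex({0, 1, 3, 5}) = 2
G(20) = mex({0, 1, 2, 3, 5}) = 4
G(21) = mex({0, 1, 2, 3, 5}) = 4
G(22) = mex({1, 2, 6}) = 0
G(23) = mex({0, 1, 2, 3, 4, 6}) = 5
G(24) = mex({0, 1, 2, 3, 4}) = 5
G(25) = mex({0, 1, 3, 4, 7}) = 2
G(26) = mex({0, 1, 3, 4, 5, 7}) = 2
G(27) = mex({0, 1, 3, 5}) = 2
G(28) = mex({0, 1, 2, 5}) = 3
G(29) = mex({0, 1, 2, 4, 5, 6}) = 3
G(30) = mex({1, 2, 4, 6}) = 0
G(31) = mex({0, 1, 2, 3, 4, 6}) = 5
G(32) = mex({1, 2, 3, 4, 7}) = 0
G(33) = mex({0, 3, 7}) = 1
G(34) = mex({0, 2, 3, 5, 7}) = 1
G(35) = mex({0, 2, 3, 5, 6}) = 1
G(36) = mex({0, 1, 2, 5, 6}) = 3
G(37) = mex({0, 1, 2, 4, 5, 6}) = 3
G(38) = mex({0, 1, 2, 4}) = 3
G(39) = mex({0, 1, 2, 3, 4, 7}) = 5
G(40) = mex({0, 1, 2, 3, 4, 5, 7}) = 6
G(41) = mex({0, 1, 2, 3, 5, 7}) = 4
G(42) = mex({0, 1, 2, 3, 5, 6, 7}) = 4
Therefore G(42) = 4.

4


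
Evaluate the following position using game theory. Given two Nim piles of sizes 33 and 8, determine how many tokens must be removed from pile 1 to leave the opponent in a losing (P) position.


Piles: 33 and 8
Current XOR: 33 XOR 8 = 41 (non-zero, so this is an N-position).
To make the XOR zero, we need to find a move that balances the piles.
For pile 1 (size 33): target = 33 XOR 41 = 8
We reduce pile 1 from 33 to 8.
Tokens removed: 33 - 8 = 25
Verification: 8 XOR 8 = 0

25


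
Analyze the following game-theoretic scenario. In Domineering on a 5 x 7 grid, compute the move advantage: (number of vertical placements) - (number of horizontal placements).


Board is 5 x 7 (rows x cols).
Left (vertical) placements: (rows-1) * cols = 4 * 7 = 28
Right (horizontal) placements: rows * (cols-1) = 5 * 6 = 30
Advantage = Left - Right = 28 - 30 = -2

-2


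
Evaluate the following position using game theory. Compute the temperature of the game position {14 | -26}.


The game is {14 | -26}, a switch {a | b} with numbers a > b.
Cooling {a | b} by t gives {a - t | b + t}, which stops being hot when a - t = b + t, i.e. at t = (a - b)/2. So the temperature of a switch is (a - b)/2.
Temperature = (Left option - Right option) / 2
= (14 - (-26)) / 2
= 40 / 2
= 20

20


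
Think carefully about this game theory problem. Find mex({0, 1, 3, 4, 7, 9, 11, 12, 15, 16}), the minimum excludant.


Set = {0, 1, 3, 4, 7, 9, 11, 12, 15, 16}
0 is in the set.
1 is in the set.
2 is NOT in the set. This is the mex.
mex = 2

2


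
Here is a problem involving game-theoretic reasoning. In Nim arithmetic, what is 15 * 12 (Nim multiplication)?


Nim multiplication is bilinear over XOR: (u XOR v) * w = (u*w) XOR (v*w).
So we split each operand into its bit components and XOR the pairwise Nim products.
15 = 1 + 2 + 4 + 8 (as XOR of powers of 2).
12 = 4 + 8 (as XOR of powers of 2).
Using the standard Nim-product table on single bits:
  2*2 = 3,   2*4 = 8,   2*8 = 12,
  4*4 = 6,   4*8 = 11,  8*8 = 13,
and  1*x = x (identity), k*l = l*k (commutative).
Pairwise Nim products:
  1 * 4 = 4
  1 * 8 = 8
  2 * 4 = 8
  2 * 8 = 12
  4 * 4 = 6
  4 * 8 = 11
  8 * 4 = 11
  8 * 8 = 13
XOR them: 4 XOR 8 XOR 8 XOR 12 XOR 6 XOR 11 XOR 11 XOR 13 = 3.
Result: 15 * 12 = 3 (in Nim).

3


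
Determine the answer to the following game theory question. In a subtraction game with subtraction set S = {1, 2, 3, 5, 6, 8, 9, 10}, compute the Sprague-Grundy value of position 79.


The subtraction set is S = {1, 2, 3, 5, 6, 8, 9, 10}.
G(k) = mex{ G(k - s) : s in S, s <= k }. We compute iteratively: G(0) = 0.
G(1) = mex({0}) = 1
G(2) = mex({0, 1}) = 2
G(3) = mex({0, 1, 2}) = 3
G(4) = mex({1, 2, 3}) = 0
G(5) = mex({0, 2, 3}) = 1
G(6) = mex({0, 1, 3}) = 2
G(7) = mex({0, 1, 2}) = 3
G(8) = mex({0, 1, 2, 3}) = 4
G(9) = mex({0, 1, 2, 3, 4}) = 5
G(10) = mex({0, 1, 2, 3, 4, 5}) = 6
G(11) = mex({1, 2, 3, 4, 5, 6}) = 0
G(12) = mex({0, 2, 3, 5, 6}) = 1
G(13) = mex({0, 1, 3, 4, 6}) = 2
G(14) = mex({0, 1, 2, 4, 5}) = 3
G(15) = mex({1, 2, 3, 5, 6}) = 0
G(16) = mex({0, 2, 3, 4, 6}) = 1
G(17) = mex({0, 1, 3, 4, 5}) = 2
G(18) = mex({0, 1, 2, 4, 5, 6}) = 3
G(19) = mex({0, 1, 2, 3, 5, 6}) = 4
G(20) = mex({0, 1, 2, 3, 4, 6}) = 5
Observe that G(11)..G(20) = 0, 1, 2, 3, 0, 1, 2, 3, 4, 5 repeats G(0)..G(9) = 0, 1, 2, 3, 0, 1, 2, 3, 4, 5.
For k >= max(S) = 10, G(k) is determined by the previous 10 values G(k-10)..G(k-1); a window of 10 consecutive values has recurred shifted by 11, so by induction G(k + 11) = G(k) for all k >= 0: the sequence is periodic from the start with period 11.
One period: G(0..10) = 0, 1, 2, 3, 0, 1, 2, 3, 4, 5, 6.
79 mod 11 = 2, so G(79) = G(2) = 2.

2


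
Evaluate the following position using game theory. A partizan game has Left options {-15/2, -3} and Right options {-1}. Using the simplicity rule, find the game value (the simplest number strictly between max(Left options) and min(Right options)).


Left options: {-15/2, -3}, max = -3
Right options: {-1}, min = -1
All options are numbers and max(Left) < min(Right), so by the simplicity theorem the value is the simplest (earliest-born) number strictly between -3 and -1.
The only integer strictly between -3 and -1 is -2.
No non-integer in the interval can be simpler: if x is a non-integer in the interval, then floor(x) or ceil(x) also lies in the interval (the interval contains an integer), and both are proper prefixes of x's sign expansion, i.e. born earlier. So the game value is -2.
Game value = -2

-2


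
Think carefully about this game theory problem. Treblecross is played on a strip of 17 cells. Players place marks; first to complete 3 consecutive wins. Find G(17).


Treblecross: place X on empty cells; 3-in-a-row wins.
Playing within two cells of an existing X lets the opponent win at once, so sensible play treats the cells i-2..i+2 around each X as dead. The player left with no safe cell loses, so this is a normal-play take-away game on strips of safe cells.
Placing X at cell i (0-indexed) of a strip of k safe cells leaves independent strips of sizes max(0, i-2) and max(0, k-i-3). Hence G(k) = mex{ G(max(0,i-2)) XOR G(max(0,k-i-3)) : 0 <= i < k }, with G(0) = 0.
G(1): splits (0,0):0^0=0 -> mex({0}) = 1
G(2): splits (0,0):0^0=0 -> mex({0}) = 1
G(3): splits (0,0):0^0=0 -> mex({0}) = 1
G(4): splits (0,1):0^1=1 (0,0):0^0=0 -> mex({0, 1}) = 2
G(5): splits (0,2):0^1=1 (0,1):0^1=1 (0,0):0^0=0 -> mex({0, 1}) = 2
G(6) = mex({1}) = 0
G(7) = mex({0, 1, 2}) = 3
G(8) = mex({0, 1, 2}) = 3
G(9) = mex({0, 2}) = 1
G(10) = mex({0, 2, 3}) = 1
G(11) = mex({0, 3}) = 1
G(12) = mex({1, 3}) = 0
G(13) = mex({0, 1, 2, 3}) = 4
G(14) = mex({0, 1, 2}) = 3
G(15) = mex({0, 1, 2}) = 3
G(16) = mex({0, 1, 2, 4}) = 3
G(17) = mex({0, 1, 3, 4}) = 2
Therefore G(17) = 2.

2


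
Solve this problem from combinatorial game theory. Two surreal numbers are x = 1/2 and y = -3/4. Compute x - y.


x = 1/2, y = -3/4
Converting to common denominator: 4
x = 2/4, y = -3/4
x - y = 1/2 - -3/4 = 5/4

5/4


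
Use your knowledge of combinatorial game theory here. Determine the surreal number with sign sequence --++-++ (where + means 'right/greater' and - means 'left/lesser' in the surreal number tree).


Sign expansion: --++-++
Rule: track bounds (lo, hi), initially (-inf, +inf). On '+', the current value becomes lo and we move to the simplest number in (value, hi): value + 1 if hi = +inf, otherwise the midpoint (value + hi)/2. On '-', the current value becomes hi and we move to value - 1 if lo = -inf, otherwise the midpoint (lo + value)/2.
Start at 0.
Step 1: sign = -, move left. Bounds: (-inf, 0). Value = -1
Step 2: sign = -, move left. Bounds: (-inf, -1). Value = -2
Step 3: sign = +, move right. Bounds: (-2, -1). Value = -3/2
Step 4: sign = +, move right. Bounds: (-3/2, -1). Value = -5/4
Step 5: sign = -, move left. Bounds: (-3/2, -5/4). Value = -11/8
Step 6: sign = +, move right. Bounds: (-11/8, -5/4). Value = -21/16
Step 7: sign = +, move right. Bounds: (-21/16, -5/4). Value = -41/32
The surreal number with sign expansion --++-++ is -41/32.

-41/32


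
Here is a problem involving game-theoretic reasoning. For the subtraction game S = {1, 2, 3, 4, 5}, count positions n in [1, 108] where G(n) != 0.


Subtraction set S = {1, 2, 3, 4, 5}, so G(n) = n mod 6.
G(n) = 0 when n is a multiple of 6.
Multiples of 6 in [1, 108]: 18
N-positions (nonzero Grundy) = 108 - 18 = 90

90


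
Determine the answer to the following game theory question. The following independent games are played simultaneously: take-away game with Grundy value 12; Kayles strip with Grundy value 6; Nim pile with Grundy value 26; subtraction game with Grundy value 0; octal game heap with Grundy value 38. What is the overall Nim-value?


By the Sprague-Grundy theorem, the Grundy value of a sum of games is the XOR of individual Grundy values.
take-away game: Grundy value = 12. Running XOR: 0 XOR 12 = 12
Kayles strip: Grundy value = 6. Running XOR: 12 XOR 6 = 10
Nim pile: Grundy value = 26. Running XOR: 10 XOR 26 = 16
subtraction game: Grundy value = 0. Running XOR: 16 XOR 0 = 16
octal game heap: Grundy value = 38. Running XOR: 16 XOR 38 = 54
The combined Grundy value is 54.

54


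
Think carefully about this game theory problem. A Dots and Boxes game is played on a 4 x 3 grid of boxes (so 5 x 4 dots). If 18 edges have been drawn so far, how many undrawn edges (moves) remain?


Grid: 4 x 3 boxes, i.e. 5 rows and 4 columns of dots.
Horizontal edges: (rows + 1) * cols = 5 * 3 = 15
Vertical edges: rows * (cols + 1) = 4 * 4 = 16
Total edges: 15 + 16 = 31
Edges drawn: 18
Remaining: 31 - 18 = 13

13


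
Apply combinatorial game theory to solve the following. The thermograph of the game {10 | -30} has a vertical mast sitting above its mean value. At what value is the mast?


Game = {10 | -30}, a switch {a | b} with numbers a > b.
Its thermograph has left wall a - t and right wall b + t, which meet at t = (a - b)/2, where both equal (a + b)/2. So the mast (mean value) is at (a + b)/2.
Mean = (10 + (-30))/2 = -20/2 = -10

-10


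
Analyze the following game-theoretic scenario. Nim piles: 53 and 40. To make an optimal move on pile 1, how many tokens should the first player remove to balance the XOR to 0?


Piles: 53 and 40
Current XOR: 53 XOR 40 = 29 (non-zero, so this is an N-position).
To make the XOR zero, we need to find a move that balances the piles.
For pile 1 (size 53): target = 53 XOR 29 = 40
We reduce pile 1 from 53 to 40.
Tokens removed: 53 - 40 = 13
Verification: 40 XOR 40 = 0

13


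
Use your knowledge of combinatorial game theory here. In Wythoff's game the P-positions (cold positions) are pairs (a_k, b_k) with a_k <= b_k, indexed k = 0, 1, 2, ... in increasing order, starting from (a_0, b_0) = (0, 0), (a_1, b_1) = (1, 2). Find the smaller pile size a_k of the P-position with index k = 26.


By Wythoff's theorem, a_k = floor(k * phi) and b_k = floor(k * phi^2) = a_k + k, where phi = (1 + sqrt(5))/2 is the golden ratio.
phi = (1 + sqrt(5))/2 = 1.618034
k = 26
k * phi = 26 * 1.618034 = 42.068884
a_26 = floor(k * phi) = 42

42
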